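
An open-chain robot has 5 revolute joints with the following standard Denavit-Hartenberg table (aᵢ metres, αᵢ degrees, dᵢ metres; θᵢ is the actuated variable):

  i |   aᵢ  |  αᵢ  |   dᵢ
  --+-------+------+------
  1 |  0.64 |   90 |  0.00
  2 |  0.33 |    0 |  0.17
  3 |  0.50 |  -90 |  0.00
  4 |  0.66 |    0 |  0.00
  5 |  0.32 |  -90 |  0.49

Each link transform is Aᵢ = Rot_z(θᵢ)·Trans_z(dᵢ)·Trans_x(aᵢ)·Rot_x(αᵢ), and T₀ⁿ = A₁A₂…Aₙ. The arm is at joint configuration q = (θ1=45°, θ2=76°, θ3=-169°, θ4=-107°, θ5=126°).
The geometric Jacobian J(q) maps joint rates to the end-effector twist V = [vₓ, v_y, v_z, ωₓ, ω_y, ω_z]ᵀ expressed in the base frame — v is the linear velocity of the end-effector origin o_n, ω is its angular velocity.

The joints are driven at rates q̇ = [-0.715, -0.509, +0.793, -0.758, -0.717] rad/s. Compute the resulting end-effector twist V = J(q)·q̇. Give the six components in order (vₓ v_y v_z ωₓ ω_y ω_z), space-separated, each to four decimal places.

0.7096 -0.9051 0.4136 -0.8407 -1.2424 -0.6378

o_n = [1.3253, 0.3396, -0.3142]
J₁: ẑ×o_n = [-0.3396, 1.3253, 0.0000], ω = ẑ
J2: z=[0.7071, -0.7071, 0.0000] o=[0.4525, 0.4525, 0.0000] → [0.2222, 0.2222, 0.5373, 0.7071, -0.7071, 0.0000]
J3: z=[0.7071, -0.7071, 0.0000] o=[0.6292, 0.3888, 0.3202] → [0.4486, 0.4486, 0.4574, 0.7071, -0.7071, 0.0000]
J4: z=[0.7061, 0.7061, -0.0523] o=[0.6107, 0.3703, -0.1791] → [-0.0970, 0.0580, -0.5263, 0.7061, 0.7061, -0.0523]
J5: z=[0.7061, 0.7061, -0.0523] o=[1.0641, -0.0689, 0.0136] → [-0.2101, 0.2178, 0.1040, 0.7061, 0.7061, -0.0523]
V = J·q̇ = [0.7096, -0.9051, 0.4136, -0.8407, -1.2424, -0.6378]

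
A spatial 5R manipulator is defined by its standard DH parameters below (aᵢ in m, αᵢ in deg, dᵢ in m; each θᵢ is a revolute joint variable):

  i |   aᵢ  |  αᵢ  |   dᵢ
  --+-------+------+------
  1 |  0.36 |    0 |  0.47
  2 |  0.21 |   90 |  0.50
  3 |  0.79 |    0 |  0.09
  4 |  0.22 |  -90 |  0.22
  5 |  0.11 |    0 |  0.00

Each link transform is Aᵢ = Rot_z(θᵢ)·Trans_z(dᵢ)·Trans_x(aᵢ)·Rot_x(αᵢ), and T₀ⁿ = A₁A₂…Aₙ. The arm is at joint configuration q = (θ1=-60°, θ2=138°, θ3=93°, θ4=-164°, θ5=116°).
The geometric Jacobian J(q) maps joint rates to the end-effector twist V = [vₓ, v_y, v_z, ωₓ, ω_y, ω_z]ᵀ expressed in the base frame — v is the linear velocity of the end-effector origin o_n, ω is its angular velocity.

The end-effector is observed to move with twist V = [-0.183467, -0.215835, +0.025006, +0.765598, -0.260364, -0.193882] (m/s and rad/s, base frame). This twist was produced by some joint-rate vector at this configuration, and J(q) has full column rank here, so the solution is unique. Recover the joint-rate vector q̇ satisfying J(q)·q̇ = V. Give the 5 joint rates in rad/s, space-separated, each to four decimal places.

-0.6200 0.4590 0.2530 0.5500 -0.1010

o_n = [0.4332, -0.1360, 1.5965]
J₁: ẑ×o_n = [0.1360, 0.4332, -0.0000], ω = ẑ
J2: z=[0.0000, 0.0000, 1.0000] o=[0.1800, -0.3118, 0.4700] → [-0.1758, 0.2532, 0.0000, 0.0000, 0.0000, 1.0000]
J3: z=[0.9781, -0.2079, 0.0000] o=[0.2237, -0.1064, 0.9700] → [-0.1303, -0.6128, 0.0146, 0.9781, -0.2079, 0.0000]
J4: z=[0.9781, -0.2079, 0.0000] o=[0.3031, -0.1655, 1.7589] → [0.0338, 0.1589, 0.0559, 0.9781, -0.2079, 0.0000]
J5: z=[0.1966, 0.9249, 0.3256] o=[0.5332, -0.1412, 1.5509] → [0.0405, -0.0415, 0.0935, 0.1966, 0.9249, 0.3256]
q̇ = J⁺·V = [-0.6200, 0.4590, 0.2530, 0.5500, -0.1010]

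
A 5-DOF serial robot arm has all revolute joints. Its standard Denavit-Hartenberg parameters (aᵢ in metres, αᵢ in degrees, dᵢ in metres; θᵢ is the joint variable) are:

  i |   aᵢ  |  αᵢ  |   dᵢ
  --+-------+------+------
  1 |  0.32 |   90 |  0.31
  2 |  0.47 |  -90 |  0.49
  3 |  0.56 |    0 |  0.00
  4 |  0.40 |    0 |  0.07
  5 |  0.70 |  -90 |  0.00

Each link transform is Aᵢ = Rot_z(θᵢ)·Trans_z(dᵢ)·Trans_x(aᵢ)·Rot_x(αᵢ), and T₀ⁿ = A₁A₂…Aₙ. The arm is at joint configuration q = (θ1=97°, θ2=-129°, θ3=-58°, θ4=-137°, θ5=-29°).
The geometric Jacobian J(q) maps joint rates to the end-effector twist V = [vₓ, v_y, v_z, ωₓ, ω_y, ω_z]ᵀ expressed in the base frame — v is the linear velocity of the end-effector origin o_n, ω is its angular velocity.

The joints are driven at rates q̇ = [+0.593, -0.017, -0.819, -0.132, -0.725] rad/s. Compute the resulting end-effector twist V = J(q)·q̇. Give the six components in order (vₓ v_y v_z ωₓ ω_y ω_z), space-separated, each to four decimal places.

-1.2141 -0.2566 -0.4098 0.1419 -1.2949 1.6477

o_n = [0.3172, 0.4943, 0.3617]
J₁: ẑ×o_n = [-0.4943, 0.3172, 0.0000], ω = ẑ
J2: z=[0.9925, 0.1219, 0.0000] o=[-0.0390, 0.3176, 0.3100] → [0.0063, -0.0513, 0.1319, 0.9925, 0.1219, 0.0000]
J3: z=[-0.0947, 0.7714, -0.6293] o=[0.4834, 0.0838, -0.0553] → [0.5799, 0.1440, 0.0893, -0.0947, 0.7714, -0.6293]
J4: z=[-0.0947, 0.7714, -0.6293] o=[0.9775, -0.0437, -0.2859] → [0.8380, 0.4769, 0.4584, -0.0947, 0.7714, -0.6293]
J5: z=[-0.0947, 0.7714, -0.6293] o=[0.8385, 0.2390, -0.0297] → [0.4625, 0.3651, 0.3779, -0.0947, 0.7714, -0.6293]
V = J·q̇ = [-1.2141, -0.2566, -0.4098, 0.1419, -1.2949, 1.6477]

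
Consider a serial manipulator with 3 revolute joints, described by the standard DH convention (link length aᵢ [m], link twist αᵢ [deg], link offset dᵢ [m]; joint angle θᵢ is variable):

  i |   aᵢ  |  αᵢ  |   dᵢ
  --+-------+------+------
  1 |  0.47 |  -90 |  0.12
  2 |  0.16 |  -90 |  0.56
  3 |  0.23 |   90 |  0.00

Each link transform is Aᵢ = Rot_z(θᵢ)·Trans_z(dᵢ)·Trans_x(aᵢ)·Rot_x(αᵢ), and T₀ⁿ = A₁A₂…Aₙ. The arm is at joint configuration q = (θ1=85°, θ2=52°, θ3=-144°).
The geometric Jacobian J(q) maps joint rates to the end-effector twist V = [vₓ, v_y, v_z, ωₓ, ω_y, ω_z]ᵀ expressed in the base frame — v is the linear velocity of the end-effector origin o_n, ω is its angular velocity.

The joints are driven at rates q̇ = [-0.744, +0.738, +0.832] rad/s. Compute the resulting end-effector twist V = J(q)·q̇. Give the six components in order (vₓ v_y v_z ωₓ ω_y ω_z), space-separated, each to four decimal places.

o_n = [-0.6530, 0.5128, 0.1405]
J₁: ẑ×o_n = [-0.5128, -0.6530, 0.0000], ω = ẑ
J2: z=[-0.9962, 0.0872, 0.0000] o=[0.0410, 0.4682, 0.1200] → [0.0018, 0.0205, 0.0161, -0.9962, 0.0872, 0.0000]
J3: z=[-0.0687, -0.7850, -0.6157] o=[-0.5083, 0.6151, -0.0061] → [-0.1781, 0.0991, -0.1065, -0.0687, -0.7850, -0.6157]
V = J·q̇ = [0.2347, 0.5834, -0.0768, -0.7923, -0.5888, -1.2562]

0.2347 0.5834 -0.0768 -0.7923 -0.5888 -1.2562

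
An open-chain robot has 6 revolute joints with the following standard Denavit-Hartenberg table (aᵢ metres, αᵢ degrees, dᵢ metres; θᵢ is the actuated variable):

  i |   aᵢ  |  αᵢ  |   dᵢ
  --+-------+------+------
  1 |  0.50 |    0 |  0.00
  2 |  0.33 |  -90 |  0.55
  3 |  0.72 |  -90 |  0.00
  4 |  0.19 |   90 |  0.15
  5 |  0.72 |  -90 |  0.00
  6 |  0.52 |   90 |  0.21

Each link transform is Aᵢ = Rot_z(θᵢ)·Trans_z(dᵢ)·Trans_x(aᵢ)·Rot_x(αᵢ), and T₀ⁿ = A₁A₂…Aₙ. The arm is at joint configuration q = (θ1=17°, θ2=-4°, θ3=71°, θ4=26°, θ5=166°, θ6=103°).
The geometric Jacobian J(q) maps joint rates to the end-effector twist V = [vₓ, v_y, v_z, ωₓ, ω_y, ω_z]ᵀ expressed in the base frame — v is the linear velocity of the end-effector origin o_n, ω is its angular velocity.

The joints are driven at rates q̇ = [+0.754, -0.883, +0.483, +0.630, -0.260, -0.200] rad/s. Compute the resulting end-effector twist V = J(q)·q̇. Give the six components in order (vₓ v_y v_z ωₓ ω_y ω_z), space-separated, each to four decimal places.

-0.5494 0.6550 0.2259 -0.8329 0.0418 -0.3306

o_n = [0.8041, -0.0453, 0.4282]
J₁: ẑ×o_n = [0.0453, 0.8041, -0.0000], ω = ẑ
J2: z=[0.0000, 0.0000, 1.0000] o=[0.4782, 0.1462, 0.0000] → [0.1915, 0.3259, -0.0000, 0.0000, 0.0000, 1.0000]
J3: z=[-0.2250, 0.9744, 0.0000] o=[0.7997, 0.2204, 0.5500] → [-0.1187, -0.0274, 0.0555, -0.2250, 0.9744, 0.0000]
J4: z=[-0.9213, -0.2127, -0.3256] o=[1.0281, 0.2732, -0.1308] → [-0.2226, 0.5879, 0.2458, -0.9213, -0.2127, -0.3256]
J5: z=[-0.0631, 0.9079, -0.4145] o=[0.9628, 0.1726, -0.3411] → [0.6081, 0.1143, 0.1578, -0.0631, 0.9079, -0.4145]
J6: z=[0.8011, 0.2938, 0.5215] o=[0.5343, 0.3880, 0.1959] → [0.2942, -0.0454, -0.4264, 0.8011, 0.2938, 0.5215]
V = J·q̇ = [-0.5494, 0.6550, 0.2259, -0.8329, 0.0418, -0.3306]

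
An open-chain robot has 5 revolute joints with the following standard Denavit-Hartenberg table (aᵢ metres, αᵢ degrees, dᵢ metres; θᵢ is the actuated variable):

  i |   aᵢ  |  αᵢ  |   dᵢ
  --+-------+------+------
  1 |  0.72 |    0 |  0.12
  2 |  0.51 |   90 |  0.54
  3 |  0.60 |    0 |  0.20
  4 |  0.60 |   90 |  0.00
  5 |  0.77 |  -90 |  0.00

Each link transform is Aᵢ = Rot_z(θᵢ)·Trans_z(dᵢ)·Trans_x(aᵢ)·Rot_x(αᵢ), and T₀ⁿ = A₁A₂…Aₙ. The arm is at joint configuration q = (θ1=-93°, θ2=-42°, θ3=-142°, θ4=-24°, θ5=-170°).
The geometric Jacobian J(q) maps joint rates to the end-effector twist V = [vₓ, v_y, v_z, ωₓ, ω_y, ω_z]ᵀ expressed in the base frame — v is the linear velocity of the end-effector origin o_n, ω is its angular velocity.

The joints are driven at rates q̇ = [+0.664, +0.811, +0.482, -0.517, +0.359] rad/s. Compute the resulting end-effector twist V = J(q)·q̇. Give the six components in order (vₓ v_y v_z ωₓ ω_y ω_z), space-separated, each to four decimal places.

0.7059 -0.5796 -0.2449 0.0862 0.0367 1.8233

o_n = [-0.2195, -0.8070, 0.3289]
J₁: ẑ×o_n = [0.8070, -0.2195, 0.0000], ω = ẑ
J2: z=[0.0000, 0.0000, 1.0000] o=[-0.0377, -0.7190, 0.1200] → [0.0880, -0.1818, 0.0000, 0.0000, 0.0000, 1.0000]
J3: z=[-0.7071, 0.7071, 0.0000] o=[-0.3983, -1.0796, 0.6600] → [-0.2341, -0.2341, -0.3192, -0.7071, 0.7071, 0.0000]
J4: z=[-0.7071, 0.7071, 0.0000] o=[-0.2054, -0.6039, 0.2906] → [0.0271, 0.0271, 0.1536, -0.7071, 0.7071, 0.0000]
J5: z=[0.1711, 0.1711, 0.9703] o=[0.2063, -0.1922, 0.1454] → [0.6279, -0.4445, -0.0323, 0.1711, 0.1711, 0.9703]
V = J·q̇ = [0.7059, -0.5796, -0.2449, 0.0862, 0.0367, 1.8233]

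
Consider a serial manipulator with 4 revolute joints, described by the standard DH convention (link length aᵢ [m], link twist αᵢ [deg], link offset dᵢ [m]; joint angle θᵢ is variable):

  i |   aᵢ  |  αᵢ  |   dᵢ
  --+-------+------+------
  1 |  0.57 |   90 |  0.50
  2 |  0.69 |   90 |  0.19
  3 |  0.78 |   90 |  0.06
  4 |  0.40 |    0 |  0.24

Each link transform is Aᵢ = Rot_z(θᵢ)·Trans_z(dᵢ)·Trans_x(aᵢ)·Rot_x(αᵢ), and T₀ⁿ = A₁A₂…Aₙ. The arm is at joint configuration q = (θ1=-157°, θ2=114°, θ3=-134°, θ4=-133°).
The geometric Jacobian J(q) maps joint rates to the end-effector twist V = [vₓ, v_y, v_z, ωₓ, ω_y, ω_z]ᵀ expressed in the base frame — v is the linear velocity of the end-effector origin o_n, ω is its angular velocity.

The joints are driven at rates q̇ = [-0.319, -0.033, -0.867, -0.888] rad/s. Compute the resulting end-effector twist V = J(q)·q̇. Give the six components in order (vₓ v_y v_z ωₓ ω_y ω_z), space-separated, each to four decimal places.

-0.4916 0.5894 0.1157 1.2222 -0.1872 -0.0881

o_n = [-0.2642, -0.1210, 0.5562]
J₁: ẑ×o_n = [0.1210, -0.2642, 0.0000], ω = ẑ
J2: z=[-0.3907, 0.9205, 0.0000] o=[-0.5247, -0.2227, 0.5000] → [0.0517, 0.0220, -0.2796, -0.3907, 0.9205, 0.0000]
J3: z=[-0.8409, -0.3570, 0.4067] o=[-0.3406, 0.0618, 1.1303] → [0.2793, -0.4518, 0.1810, -0.8409, -0.3570, 0.4067]
J4: z=[-0.5407, 0.5251, -0.6571] o=[-0.3747, -0.5622, 0.6598] → [0.2355, -0.1286, -0.2966, -0.5407, 0.5251, -0.6571]
V = J·q̇ = [-0.4916, 0.5894, 0.1157, 1.2222, -0.1872, -0.0881]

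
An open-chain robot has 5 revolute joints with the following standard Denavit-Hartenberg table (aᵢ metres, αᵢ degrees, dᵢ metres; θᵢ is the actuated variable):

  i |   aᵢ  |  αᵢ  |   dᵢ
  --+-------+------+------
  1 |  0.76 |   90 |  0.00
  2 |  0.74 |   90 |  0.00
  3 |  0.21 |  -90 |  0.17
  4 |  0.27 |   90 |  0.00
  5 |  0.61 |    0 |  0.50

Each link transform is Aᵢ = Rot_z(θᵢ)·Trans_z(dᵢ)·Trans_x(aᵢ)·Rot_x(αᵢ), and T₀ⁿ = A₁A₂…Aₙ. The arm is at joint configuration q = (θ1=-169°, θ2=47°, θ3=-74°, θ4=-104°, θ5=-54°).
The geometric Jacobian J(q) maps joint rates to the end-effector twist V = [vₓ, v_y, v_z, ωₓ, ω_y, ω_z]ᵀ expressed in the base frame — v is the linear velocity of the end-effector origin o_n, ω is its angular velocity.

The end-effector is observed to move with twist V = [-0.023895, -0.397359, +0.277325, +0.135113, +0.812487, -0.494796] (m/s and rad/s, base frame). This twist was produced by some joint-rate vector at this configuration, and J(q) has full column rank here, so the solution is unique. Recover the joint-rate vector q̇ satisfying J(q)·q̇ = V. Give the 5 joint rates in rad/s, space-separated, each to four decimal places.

0.3920 0.3690 0.5490 -0.7010 0.6390

o_n = [-1.3705, 0.0134, -0.3412]
J₁: ẑ×o_n = [-0.0134, -1.3705, 0.0000], ω = ẑ
J2: z=[-0.1908, 0.9816, 0.0000] o=[-0.7460, -0.1450, 0.0000] → [-0.3350, -0.0651, 0.5827, -0.1908, 0.9816, 0.0000]
J3: z=[-0.7179, -0.1395, -0.6820] o=[-1.2414, -0.2413, 0.5412] → [0.2968, -0.5455, -0.2009, -0.7179, -0.1395, -0.6820]
J4: z=[-0.6961, 0.1455, 0.7030] o=[-1.3637, -0.4707, 0.4676] → [-0.4580, -0.5678, -0.3360, -0.6961, 0.1455, 0.7030]
J5: z=[0.1748, 0.9841, -0.0306] o=[-1.5517, -0.4433, 0.2758] → [-0.5932, 0.1023, -0.0986, 0.1748, 0.9841, -0.0306]
q̇ = J⁺·V = [0.3920, 0.3690, 0.5490, -0.7010, 0.6390]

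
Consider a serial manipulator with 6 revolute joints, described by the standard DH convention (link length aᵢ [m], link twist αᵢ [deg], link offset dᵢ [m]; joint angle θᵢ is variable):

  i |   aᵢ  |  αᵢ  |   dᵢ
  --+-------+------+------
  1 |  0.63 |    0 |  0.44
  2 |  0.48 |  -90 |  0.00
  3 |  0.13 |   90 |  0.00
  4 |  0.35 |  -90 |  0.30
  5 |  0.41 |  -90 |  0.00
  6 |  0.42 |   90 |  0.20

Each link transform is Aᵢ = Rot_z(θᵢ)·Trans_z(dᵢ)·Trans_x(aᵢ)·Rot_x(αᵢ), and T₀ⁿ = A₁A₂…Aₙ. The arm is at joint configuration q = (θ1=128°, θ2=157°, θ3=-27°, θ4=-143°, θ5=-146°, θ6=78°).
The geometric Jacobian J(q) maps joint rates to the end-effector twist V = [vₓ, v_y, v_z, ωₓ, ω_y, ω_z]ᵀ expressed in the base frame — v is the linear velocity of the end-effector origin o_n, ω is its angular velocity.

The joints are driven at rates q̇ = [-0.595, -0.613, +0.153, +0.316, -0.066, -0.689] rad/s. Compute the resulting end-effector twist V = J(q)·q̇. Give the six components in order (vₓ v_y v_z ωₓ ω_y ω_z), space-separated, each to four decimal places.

o_n = [-0.0991, 0.5712, 1.0316]
J₁: ẑ×o_n = [-0.5712, -0.0991, 0.0000], ω = ẑ
J2: z=[0.0000, 0.0000, 1.0000] o=[-0.3879, 0.4964, 0.4400] → [-0.0747, 0.2888, 0.0000, 0.0000, 0.0000, 1.0000]
J3: z=[0.9659, 0.2588, 0.0000] o=[-0.2636, 0.0328, 0.4400] → [0.1531, -0.5715, 0.4774, 0.9659, 0.2588, 0.0000]
J4: z=[-0.1175, 0.4385, 0.8910] o=[-0.2337, -0.0791, 0.4990] → [-0.3458, 0.1825, -0.1354, -0.1175, 0.4385, 0.8910]
J5: z=[-0.6326, -0.7247, 0.2732] o=[-0.5368, 0.2385, 0.6394] → [-0.3751, 0.3677, 0.1068, -0.6326, -0.7247, 0.2732]
J6: z=[-0.5255, 0.6608, 0.5359] o=[-0.3036, 0.1584, 0.9669] → [-0.1785, 0.1436, -0.3520, -0.5255, 0.6608, 0.5359]
V = J·q̇ = [0.4475, -0.2710, 0.2658, 0.5145, -0.2293, -1.3137]

0.4475 -0.2710 0.2658 0.5145 -0.2293 -1.3137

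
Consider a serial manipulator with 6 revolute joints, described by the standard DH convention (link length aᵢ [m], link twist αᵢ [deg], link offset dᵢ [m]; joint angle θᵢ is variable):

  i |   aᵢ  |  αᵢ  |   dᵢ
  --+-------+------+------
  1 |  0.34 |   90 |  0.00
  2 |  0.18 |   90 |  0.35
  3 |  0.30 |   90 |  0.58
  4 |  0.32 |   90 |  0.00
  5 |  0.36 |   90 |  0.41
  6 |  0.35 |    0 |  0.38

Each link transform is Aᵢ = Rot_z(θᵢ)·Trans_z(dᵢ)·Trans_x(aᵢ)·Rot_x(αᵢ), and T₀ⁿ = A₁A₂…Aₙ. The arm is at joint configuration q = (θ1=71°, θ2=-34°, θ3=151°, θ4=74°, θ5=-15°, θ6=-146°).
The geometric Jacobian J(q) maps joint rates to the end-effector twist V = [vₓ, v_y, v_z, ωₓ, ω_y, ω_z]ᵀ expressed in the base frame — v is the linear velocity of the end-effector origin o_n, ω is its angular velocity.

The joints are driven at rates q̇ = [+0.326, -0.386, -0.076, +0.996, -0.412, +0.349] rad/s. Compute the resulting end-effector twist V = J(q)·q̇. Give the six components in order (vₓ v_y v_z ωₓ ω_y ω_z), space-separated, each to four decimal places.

o_n = [0.1061, -0.6044, -0.3721]
J₁: ẑ×o_n = [0.6044, 0.1061, -0.0000], ω = ẑ
J2: z=[0.9455, -0.3256, 0.0000] o=[0.1107, 0.3215, 0.0000] → [0.1211, 0.3518, -0.8769, 0.9455, -0.3256, 0.0000]
J3: z=[-0.1821, -0.5287, -0.8290] o=[0.4902, 0.3486, -0.1007] → [-0.6466, 0.2690, -0.0296, -0.1821, -0.5287, -0.8290]
J4: z=[0.9578, 0.0953, -0.2711] o=[0.4513, -0.2111, -0.4348] → [-0.1007, 0.0335, -0.3439, 0.9578, 0.0953, -0.2711]
J5: z=[0.2639, -0.6650, 0.6986] o=[0.4149, -0.4481, -0.6466] → [-0.0734, -0.2882, -0.2466, 0.2639, -0.6650, 0.6986]
J6: z=[-0.8958, 0.0997, 0.4332] o=[0.3943, -0.9872, -0.5652] → [-0.1466, 0.0481, -0.3142, -0.8958, 0.0997, 0.4332]
V = J·q̇ = [0.0782, 0.0473, -0.0098, 0.1815, 0.5695, -0.0177]

0.0782 0.0473 -0.0098 0.1815 0.5695 -0.0177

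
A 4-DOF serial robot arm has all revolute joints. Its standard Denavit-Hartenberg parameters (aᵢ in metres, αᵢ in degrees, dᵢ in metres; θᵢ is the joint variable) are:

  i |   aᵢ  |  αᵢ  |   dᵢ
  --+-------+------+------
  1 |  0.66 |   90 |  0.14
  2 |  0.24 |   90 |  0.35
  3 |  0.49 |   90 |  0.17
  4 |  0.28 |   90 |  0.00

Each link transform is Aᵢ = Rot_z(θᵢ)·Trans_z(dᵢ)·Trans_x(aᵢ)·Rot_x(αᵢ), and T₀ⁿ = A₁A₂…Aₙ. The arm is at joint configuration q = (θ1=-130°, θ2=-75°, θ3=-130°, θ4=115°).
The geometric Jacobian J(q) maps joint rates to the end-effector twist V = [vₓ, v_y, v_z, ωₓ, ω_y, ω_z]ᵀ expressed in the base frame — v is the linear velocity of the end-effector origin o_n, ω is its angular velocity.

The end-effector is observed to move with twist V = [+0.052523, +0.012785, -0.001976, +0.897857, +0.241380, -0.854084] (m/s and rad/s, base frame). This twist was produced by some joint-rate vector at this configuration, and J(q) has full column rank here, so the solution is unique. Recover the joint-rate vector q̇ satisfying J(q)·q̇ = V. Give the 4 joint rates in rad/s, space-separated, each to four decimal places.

-0.6380 -0.5230 0.7920 -0.0150

o_n = [-0.2113, -0.1503, 0.0293]
J₁: ẑ×o_n = [0.1503, -0.2113, 0.0000], ω = ẑ
J2: z=[-0.7660, 0.6428, 0.0000] o=[-0.4242, -0.5056, 0.1400] → [-0.0712, -0.0848, -0.4090, -0.7660, 0.6428, 0.0000]
J3: z=[0.6209, 0.7399, -0.2588] o=[-0.7323, -0.3282, -0.0918] → [0.1356, -0.2100, -0.2750, 0.6209, 0.7399, -0.2588]
J4: z=[-0.3650, 0.5651, 0.7399] o=[-0.2868, -0.3812, 0.1684] → [-0.2495, 0.0051, -0.1269, -0.3650, 0.5651, 0.7399]
q̇ = J⁺·V = [-0.6380, -0.5230, 0.7920, -0.0150]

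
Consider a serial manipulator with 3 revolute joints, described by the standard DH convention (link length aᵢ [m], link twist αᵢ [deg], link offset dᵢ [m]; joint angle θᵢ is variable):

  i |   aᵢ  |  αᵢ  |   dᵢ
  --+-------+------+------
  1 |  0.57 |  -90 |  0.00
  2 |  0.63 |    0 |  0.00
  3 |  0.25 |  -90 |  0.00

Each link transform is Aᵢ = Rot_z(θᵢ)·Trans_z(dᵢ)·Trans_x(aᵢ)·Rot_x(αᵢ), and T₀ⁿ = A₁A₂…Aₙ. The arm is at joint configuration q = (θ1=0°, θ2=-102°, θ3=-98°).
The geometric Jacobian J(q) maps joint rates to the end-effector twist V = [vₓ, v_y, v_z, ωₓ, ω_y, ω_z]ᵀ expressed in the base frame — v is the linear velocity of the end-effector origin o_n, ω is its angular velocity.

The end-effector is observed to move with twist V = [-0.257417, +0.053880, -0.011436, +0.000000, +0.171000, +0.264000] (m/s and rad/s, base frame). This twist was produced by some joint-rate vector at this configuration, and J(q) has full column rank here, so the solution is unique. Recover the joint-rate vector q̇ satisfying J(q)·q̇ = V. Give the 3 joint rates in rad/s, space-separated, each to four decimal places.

0.2640 -0.3940 0.5650

o_n = [0.2041, -0.0000, 0.5307]
J₁: ẑ×o_n = [0.0000, 0.2041, -0.0000], ω = ẑ
J2: z=[0.0000, 1.0000, 0.0000] o=[0.5700, 0.0000, 0.0000] → [0.5307, -0.0000, 0.3659, 0.0000, 1.0000, 0.0000]
J3: z=[0.0000, 1.0000, 0.0000] o=[0.4390, -0.0000, 0.6162] → [-0.0855, -0.0000, 0.2349, 0.0000, 1.0000, 0.0000]
q̇ = J⁺·V = [0.2640, -0.3940, 0.5650]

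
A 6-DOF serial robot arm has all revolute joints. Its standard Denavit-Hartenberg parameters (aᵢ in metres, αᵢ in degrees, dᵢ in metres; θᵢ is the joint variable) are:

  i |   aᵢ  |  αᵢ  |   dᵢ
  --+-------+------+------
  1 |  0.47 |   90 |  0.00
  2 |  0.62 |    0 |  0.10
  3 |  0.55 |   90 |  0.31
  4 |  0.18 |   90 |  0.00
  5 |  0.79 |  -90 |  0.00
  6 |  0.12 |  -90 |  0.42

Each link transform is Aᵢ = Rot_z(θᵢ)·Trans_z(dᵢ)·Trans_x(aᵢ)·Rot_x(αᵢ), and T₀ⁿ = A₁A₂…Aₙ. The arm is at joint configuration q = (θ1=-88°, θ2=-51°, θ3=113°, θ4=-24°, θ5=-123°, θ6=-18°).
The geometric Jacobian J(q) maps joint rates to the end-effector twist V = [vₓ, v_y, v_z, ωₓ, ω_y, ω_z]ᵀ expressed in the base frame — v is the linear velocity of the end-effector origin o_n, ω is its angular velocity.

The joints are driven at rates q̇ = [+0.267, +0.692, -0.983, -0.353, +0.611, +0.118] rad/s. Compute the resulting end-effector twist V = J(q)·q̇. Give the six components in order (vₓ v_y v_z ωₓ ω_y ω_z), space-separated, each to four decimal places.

o_n = [-0.3507, -0.2693, 0.4860]
J₁: ẑ×o_n = [0.2693, -0.3507, 0.0000], ω = ẑ
J2: z=[-0.9994, -0.0349, 0.0000] o=[0.0164, -0.4697, 0.0000] → [-0.0170, 0.4857, -0.2131, -0.9994, -0.0349, 0.0000]
J3: z=[-0.9994, -0.0349, 0.0000] o=[-0.0699, -0.8631, -0.4818] → [-0.0338, 0.9672, -0.6033, -0.9994, -0.0349, 0.0000]
J4: z=[0.0308, -0.8824, -0.4695] o=[-0.3707, -1.1320, 0.0038] → [-0.0205, -0.0242, 0.0442, 0.0308, -0.8824, -0.4695]
J5: z=[0.9063, 0.2227, -0.3591] o=[-0.2949, -1.2066, 0.1490] → [0.4117, -0.2853, 0.8619, 0.9063, 0.2227, -0.3591]
J6: z=[0.3367, 0.1330, 0.9322] o=[-0.4966, -0.4437, 0.1130] → [-0.1129, 0.0104, 0.0393, 0.3367, 0.1330, 0.9322]
V = J·q̇ = [0.3388, -0.8729, 0.9612, 0.8734, 0.4734, 0.3233]

0.3388 -0.8729 0.9612 0.8734 0.4734 0.3233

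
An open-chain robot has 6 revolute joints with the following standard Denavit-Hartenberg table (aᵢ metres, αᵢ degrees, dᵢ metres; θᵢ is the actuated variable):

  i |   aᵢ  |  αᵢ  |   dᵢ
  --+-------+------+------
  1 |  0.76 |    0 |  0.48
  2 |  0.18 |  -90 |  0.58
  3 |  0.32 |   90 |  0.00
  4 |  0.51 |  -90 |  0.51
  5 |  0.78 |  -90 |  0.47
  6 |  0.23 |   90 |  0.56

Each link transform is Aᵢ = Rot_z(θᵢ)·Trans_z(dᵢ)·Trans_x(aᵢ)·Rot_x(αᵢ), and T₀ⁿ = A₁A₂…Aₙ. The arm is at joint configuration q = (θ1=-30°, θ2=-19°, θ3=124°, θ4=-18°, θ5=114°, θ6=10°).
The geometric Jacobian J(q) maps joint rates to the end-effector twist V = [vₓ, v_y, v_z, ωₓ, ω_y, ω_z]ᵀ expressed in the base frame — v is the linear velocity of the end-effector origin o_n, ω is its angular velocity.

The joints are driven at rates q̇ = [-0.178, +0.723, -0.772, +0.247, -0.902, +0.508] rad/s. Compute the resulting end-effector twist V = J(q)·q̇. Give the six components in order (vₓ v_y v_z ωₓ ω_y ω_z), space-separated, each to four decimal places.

o_n = [1.0592, -0.0243, 1.1102]
J₁: ẑ×o_n = [0.0243, 1.0592, -0.0000], ω = ẑ
J2: z=[0.0000, 0.0000, 1.0000] o=[0.6582, -0.3800, 0.4800] → [-0.3557, 0.4010, 0.0000, 0.0000, 0.0000, 1.0000]
J3: z=[0.7547, 0.6561, 0.0000] o=[0.7763, -0.5158, 1.0600] → [0.0329, -0.0379, 0.1853, 0.7547, 0.6561, 0.0000]
J4: z=[0.5439, -0.6257, -0.5592] o=[0.6589, -0.3808, 0.7947] → [0.0020, -0.3954, 0.4444, 0.5439, -0.6257, -0.5592]
J5: z=[0.6044, 0.7544, -0.2562] o=[0.6394, -0.5986, 0.1074] → [0.9036, -0.7136, 0.0304, 0.6044, 0.7544, -0.2562]
J6: z=[0.7530, -0.4360, 0.4929] o=[0.7206, 0.1388, 0.6356] → [-0.1265, -0.1905, 0.0248, 0.7530, -0.4360, 0.4929]
V = J·q̇ = [-1.1657, 0.5799, -0.0481, -0.6109, -1.5629, 0.8883]

-1.1657 0.5799 -0.0481 -0.6109 -1.5629 0.8883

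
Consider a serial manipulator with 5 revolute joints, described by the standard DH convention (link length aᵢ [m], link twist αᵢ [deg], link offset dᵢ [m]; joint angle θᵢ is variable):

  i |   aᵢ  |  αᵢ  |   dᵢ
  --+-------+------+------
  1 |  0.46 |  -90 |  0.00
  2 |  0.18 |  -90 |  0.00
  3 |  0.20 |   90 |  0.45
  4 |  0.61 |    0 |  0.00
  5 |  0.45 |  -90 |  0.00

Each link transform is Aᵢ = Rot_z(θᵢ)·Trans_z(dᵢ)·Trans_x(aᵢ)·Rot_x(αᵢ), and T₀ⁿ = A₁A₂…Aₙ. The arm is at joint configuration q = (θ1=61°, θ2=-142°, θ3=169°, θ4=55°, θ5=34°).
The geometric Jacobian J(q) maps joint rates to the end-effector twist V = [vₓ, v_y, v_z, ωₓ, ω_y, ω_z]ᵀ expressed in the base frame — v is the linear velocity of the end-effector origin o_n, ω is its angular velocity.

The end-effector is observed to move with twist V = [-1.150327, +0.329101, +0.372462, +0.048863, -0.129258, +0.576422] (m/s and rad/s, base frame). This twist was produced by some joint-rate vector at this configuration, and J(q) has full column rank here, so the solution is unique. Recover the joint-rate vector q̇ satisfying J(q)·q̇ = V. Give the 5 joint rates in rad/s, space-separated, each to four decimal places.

o_n = [0.8742, 1.3577, 0.8767]
J₁: ẑ×o_n = [-1.3577, 0.8742, 0.0000], ω = ẑ
J2: z=[-0.8746, 0.4848, 0.0000] o=[0.2230, 0.4023, 0.0000] → [0.4250, 0.7667, -1.1513, -0.8746, 0.4848, 0.0000]
J3: z=[0.2985, 0.5385, 0.7880] o=[0.1542, 0.2783, 0.1108] → [-0.4382, 0.3388, -0.0655, 0.2985, 0.5385, 0.7880]
J4: z=[0.7857, -0.6074, 0.1175] o=[0.3969, 0.6374, 0.3446] → [-0.4078, -0.3620, 0.8558, 0.7857, -0.6074, 0.1175]
J5: z=[0.7857, -0.6074, 0.1175] o=[0.7357, 1.1108, 0.5269] → [-0.2415, -0.2585, 0.2781, 0.7857, -0.6074, 0.1175]
q̇ = J⁺·V = [0.9000, -0.7680, -0.3100, -0.5960, -0.0790]

0.9000 -0.7680 -0.3100 -0.5960 -0.0790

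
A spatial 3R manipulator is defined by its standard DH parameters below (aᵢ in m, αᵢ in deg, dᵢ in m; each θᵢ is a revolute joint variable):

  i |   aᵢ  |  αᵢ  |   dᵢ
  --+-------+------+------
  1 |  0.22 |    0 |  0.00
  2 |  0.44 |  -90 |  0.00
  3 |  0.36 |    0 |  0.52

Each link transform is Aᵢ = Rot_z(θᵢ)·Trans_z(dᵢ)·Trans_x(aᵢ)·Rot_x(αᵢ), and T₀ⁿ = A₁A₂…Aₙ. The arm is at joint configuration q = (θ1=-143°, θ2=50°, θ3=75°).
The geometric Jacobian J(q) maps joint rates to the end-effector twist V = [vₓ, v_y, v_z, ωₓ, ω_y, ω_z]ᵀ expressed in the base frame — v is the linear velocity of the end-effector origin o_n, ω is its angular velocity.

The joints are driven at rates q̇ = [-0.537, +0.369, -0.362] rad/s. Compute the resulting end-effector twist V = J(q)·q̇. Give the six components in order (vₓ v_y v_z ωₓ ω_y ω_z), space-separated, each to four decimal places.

-0.1717 -0.1139 0.0337 -0.3615 0.0189 -0.1680

o_n = [0.3157, -0.6921, -0.3477]
J₁: ẑ×o_n = [0.6921, 0.3157, -0.0000], ω = ẑ
J2: z=[0.0000, 0.0000, 1.0000] o=[-0.1757, -0.1324, 0.0000] → [0.5597, 0.4914, -0.0000, 0.0000, 0.0000, 1.0000]
J3: z=[0.9986, -0.0523, 0.0000] o=[-0.1987, -0.5718, 0.0000] → [0.0182, 0.3473, -0.0932, 0.9986, -0.0523, 0.0000]
V = J·q̇ = [-0.1717, -0.1139, 0.0337, -0.3615, 0.0189, -0.1680]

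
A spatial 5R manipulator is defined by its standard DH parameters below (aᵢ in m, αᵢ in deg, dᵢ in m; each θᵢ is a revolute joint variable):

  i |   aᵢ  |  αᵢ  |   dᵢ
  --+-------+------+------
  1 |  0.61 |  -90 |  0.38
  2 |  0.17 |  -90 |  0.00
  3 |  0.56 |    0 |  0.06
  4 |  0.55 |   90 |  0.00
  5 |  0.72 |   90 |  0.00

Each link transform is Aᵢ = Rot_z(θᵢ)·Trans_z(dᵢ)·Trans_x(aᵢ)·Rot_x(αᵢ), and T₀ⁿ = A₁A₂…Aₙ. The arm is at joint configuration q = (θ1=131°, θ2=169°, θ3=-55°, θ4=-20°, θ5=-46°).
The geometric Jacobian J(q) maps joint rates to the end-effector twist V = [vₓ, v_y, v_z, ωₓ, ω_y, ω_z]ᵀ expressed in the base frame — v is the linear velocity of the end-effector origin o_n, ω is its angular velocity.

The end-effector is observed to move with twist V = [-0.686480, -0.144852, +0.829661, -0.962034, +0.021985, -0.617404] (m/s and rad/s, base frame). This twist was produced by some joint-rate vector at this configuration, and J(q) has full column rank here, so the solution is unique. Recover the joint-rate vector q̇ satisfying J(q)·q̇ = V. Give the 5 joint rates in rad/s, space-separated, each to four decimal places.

0.1990 0.5830 -0.3840 -0.5410 0.4970

o_n = [-1.0779, -1.0054, -0.2151]
J₁: ẑ×o_n = [1.0054, -1.0779, 0.0000], ω = ẑ
J2: z=[-0.7547, -0.6561, 0.0000] o=[-0.4002, 0.4604, 0.3800] → [0.3904, -0.4491, 0.6616, -0.7547, -0.6561, 0.0000]
J3: z=[0.1252, -0.1440, 0.9816] o=[-0.2907, 0.3344, 0.3476] → [1.3962, -0.7023, -0.2811, 0.1252, -0.1440, 0.9816]
J4: z=[0.1252, -0.1440, 0.9816] o=[-0.4226, -0.2131, 0.3452] → [0.8584, -0.5732, -0.1936, 0.1252, -0.1440, 0.9816]
J5: z=[-0.8174, 0.5458, 0.1843] o=[-0.7318, -0.6671, 0.3180] → [-0.2286, -0.4995, 0.4654, -0.8174, 0.5458, 0.1843]
q̇ = J⁺·V = [0.1990, 0.5830, -0.3840, -0.5410, 0.4970]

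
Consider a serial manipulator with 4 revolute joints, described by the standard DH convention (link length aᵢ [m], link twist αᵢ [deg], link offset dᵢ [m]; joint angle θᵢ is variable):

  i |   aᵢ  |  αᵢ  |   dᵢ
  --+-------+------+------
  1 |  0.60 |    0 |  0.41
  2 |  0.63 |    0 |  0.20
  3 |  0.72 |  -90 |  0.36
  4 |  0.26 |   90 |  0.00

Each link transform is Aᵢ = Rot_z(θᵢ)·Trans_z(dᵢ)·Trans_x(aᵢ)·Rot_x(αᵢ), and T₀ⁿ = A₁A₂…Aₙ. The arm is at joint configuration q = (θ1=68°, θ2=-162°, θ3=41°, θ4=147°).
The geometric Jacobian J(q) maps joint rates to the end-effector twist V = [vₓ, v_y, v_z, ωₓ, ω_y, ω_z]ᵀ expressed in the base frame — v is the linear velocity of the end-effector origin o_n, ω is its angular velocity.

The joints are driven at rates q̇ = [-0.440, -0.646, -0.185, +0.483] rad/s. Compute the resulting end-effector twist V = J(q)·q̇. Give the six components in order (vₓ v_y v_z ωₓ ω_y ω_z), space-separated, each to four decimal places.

o_n = [0.4829, -0.4730, 0.8284]
J₁: ẑ×o_n = [0.4730, 0.4829, -0.0000], ω = ẑ
J2: z=[0.0000, 0.0000, 1.0000] o=[0.2248, 0.5563, 0.4100] → [1.0293, 0.2581, -0.0000, 0.0000, 0.0000, 1.0000]
J3: z=[0.0000, 0.0000, 1.0000] o=[0.1808, -0.0722, 0.6100] → [0.4009, 0.3021, -0.0000, 0.0000, 0.0000, 1.0000]
J4: z=[0.7986, 0.6018, 0.0000] o=[0.6141, -0.6472, 0.9700] → [-0.0852, 0.1131, 0.2181, 0.7986, 0.6018, 0.0000]
V = J·q̇ = [-0.9884, -0.3805, 0.1053, 0.3857, 0.2907, -1.2710]

-0.9884 -0.3805 0.1053 0.3857 0.2907 -1.2710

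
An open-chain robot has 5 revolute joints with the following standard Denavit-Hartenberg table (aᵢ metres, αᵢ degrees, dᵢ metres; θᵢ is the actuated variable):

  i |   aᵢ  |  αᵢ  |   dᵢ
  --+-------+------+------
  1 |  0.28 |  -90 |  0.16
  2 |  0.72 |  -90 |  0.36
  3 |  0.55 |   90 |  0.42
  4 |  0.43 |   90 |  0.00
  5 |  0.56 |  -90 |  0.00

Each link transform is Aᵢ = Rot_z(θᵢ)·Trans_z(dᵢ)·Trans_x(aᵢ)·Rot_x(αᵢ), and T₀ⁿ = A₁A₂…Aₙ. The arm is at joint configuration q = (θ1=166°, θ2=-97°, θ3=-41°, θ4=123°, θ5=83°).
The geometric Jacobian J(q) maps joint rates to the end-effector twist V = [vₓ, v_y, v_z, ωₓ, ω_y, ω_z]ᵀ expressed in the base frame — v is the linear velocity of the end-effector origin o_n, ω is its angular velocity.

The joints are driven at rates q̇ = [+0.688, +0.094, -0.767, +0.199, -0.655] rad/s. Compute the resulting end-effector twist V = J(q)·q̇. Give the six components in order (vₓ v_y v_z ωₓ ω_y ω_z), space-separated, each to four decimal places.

0.1715 -0.4350 -0.6813 1.0459 -0.1410 0.0100

o_n = [-1.2445, -0.6815, 0.8235]
J₁: ẑ×o_n = [0.6815, -1.2445, 0.0000], ω = ẑ
J2: z=[-0.2419, -0.9703, 0.0000] o=[-0.2717, 0.0677, 0.1600] → [-0.6438, 0.1605, -0.7627, -0.2419, -0.9703, 0.0000]
J3: z=[-0.9631, 0.2401, 0.1219] o=[-0.2736, -0.3028, 0.8746] → [0.0339, -0.1675, 0.5978, -0.9631, 0.2401, 0.1219]
J4: z=[-0.2602, -0.7129, -0.6512] o=[-0.7163, -0.5643, 1.3378] → [0.2904, 0.2101, -0.3461, -0.2602, -0.7129, -0.6512]
J5: z=[-0.5828, -0.4218, 0.6946] o=[-1.0474, -0.3234, 1.2063] → [0.4102, -0.3600, 0.1255, -0.5828, -0.4218, 0.6946]
V = J·q̇ = [0.1715, -0.4350, -0.6813, 1.0459, -0.1410, 0.0100]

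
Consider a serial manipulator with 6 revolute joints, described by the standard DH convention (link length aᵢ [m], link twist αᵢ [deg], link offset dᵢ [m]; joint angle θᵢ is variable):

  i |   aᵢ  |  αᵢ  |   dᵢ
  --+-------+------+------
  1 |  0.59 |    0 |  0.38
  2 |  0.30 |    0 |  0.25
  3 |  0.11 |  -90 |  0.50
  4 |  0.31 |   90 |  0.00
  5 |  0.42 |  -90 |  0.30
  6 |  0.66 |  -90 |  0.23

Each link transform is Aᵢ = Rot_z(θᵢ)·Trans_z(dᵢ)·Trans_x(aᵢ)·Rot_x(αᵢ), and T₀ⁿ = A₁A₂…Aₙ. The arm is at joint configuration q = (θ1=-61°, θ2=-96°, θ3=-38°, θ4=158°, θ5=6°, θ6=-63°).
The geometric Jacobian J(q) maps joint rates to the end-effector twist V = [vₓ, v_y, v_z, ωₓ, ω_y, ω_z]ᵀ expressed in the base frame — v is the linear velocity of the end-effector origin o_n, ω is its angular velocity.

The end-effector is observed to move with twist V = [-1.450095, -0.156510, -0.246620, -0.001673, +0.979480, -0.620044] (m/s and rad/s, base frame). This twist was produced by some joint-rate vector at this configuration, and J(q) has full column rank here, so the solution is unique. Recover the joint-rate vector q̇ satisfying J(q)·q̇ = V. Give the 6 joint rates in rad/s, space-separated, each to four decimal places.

o_n = [0.4007, -1.0526, -0.0686]
J₁: ẑ×o_n = [1.0526, 0.4007, -0.0000], ω = ẑ
J2: z=[0.0000, 0.0000, 1.0000] o=[0.2860, -0.5160, 0.3800] → [0.5366, 0.1147, -0.0000, 0.0000, 0.0000, 1.0000]
J3: z=[0.0000, 0.0000, 1.0000] o=[0.0099, -0.6332, 0.6300] → [0.4194, 0.3908, -0.0000, 0.0000, 0.0000, 1.0000]
J4: z=[-0.2588, -0.9659, 0.0000] o=[-0.0964, -0.6048, 1.1300] → [1.1578, -0.3102, 0.5960, -0.2588, -0.9659, 0.0000]
J5: z=[-0.3618, 0.0970, -0.9272] o=[0.1813, -0.6792, 1.0139] → [-0.4512, -0.5951, 0.1139, -0.3618, 0.0970, -0.9272]
J6: z=[-0.3510, -0.9356, 0.0392] o=[0.4354, -0.7927, 0.5792] → [0.6163, -0.2288, 0.0587, -0.3510, -0.9356, 0.0392]
q̇ = J⁺·V = [-0.4370, -0.0300, 0.5970, -0.5230, 0.7910, -0.4250]

-0.4370 -0.0300 0.5970 -0.5230 0.7910 -0.4250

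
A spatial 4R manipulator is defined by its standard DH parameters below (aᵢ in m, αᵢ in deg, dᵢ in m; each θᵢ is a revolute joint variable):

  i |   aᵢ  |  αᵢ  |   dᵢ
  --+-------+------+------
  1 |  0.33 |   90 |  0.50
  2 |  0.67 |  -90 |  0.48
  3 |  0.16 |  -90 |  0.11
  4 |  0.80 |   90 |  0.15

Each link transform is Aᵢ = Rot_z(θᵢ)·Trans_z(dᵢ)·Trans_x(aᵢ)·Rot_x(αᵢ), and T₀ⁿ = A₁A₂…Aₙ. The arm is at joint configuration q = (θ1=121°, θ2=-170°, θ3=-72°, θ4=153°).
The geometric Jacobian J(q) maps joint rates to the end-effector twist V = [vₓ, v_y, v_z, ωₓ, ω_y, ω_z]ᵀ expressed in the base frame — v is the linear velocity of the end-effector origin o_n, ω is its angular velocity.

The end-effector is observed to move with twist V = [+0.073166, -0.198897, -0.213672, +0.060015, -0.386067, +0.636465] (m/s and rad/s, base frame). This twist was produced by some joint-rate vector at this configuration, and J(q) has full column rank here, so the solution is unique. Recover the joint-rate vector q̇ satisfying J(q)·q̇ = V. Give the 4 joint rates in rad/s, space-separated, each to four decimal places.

0.2220 -0.0550 -0.4710 0.2990

o_n = [0.0993, -0.3441, 0.6379]
J₁: ẑ×o_n = [0.3441, 0.0993, -0.0000], ω = ẑ
J2: z=[0.8572, 0.5150, 0.0000] o=[-0.1700, 0.2829, 0.5000] → [0.0710, -0.1182, -0.6760, 0.8572, 0.5150, 0.0000]
J3: z=[-0.0894, 0.1488, -0.9848] o=[0.5813, -0.0355, 0.3837] → [-0.2660, 0.4974, 0.0993, -0.0894, 0.1488, -0.9848]
J4: z=[0.2175, -0.9620, -0.1651] o=[0.7270, 0.0175, 0.2667] → [-0.4168, 0.0229, -0.6825, 0.2175, -0.9620, -0.1651]
q̇ = J⁺·V = [0.2220, -0.0550, -0.4710, 0.2990]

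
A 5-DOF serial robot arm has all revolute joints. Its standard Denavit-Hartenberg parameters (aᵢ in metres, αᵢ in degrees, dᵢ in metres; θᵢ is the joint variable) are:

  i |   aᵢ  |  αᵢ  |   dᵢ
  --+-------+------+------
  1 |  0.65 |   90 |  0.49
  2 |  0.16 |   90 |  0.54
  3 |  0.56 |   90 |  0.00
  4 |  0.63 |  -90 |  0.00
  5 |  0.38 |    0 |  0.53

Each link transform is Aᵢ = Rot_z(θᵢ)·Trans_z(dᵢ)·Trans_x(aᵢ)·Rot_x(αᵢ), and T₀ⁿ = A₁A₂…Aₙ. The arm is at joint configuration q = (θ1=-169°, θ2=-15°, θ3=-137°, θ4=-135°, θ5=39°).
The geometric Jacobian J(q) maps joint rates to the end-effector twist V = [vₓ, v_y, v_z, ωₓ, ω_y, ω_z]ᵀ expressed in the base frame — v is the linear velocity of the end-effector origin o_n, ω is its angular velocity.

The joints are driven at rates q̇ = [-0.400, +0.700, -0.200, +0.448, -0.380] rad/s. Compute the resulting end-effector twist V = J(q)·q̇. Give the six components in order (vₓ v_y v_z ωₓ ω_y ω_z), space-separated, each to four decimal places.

o_n = [-1.0445, -0.0260, 1.4535]
J₁: ẑ×o_n = [0.0260, -1.0445, 0.0000], ω = ẑ
J2: z=[-0.1908, 0.9816, 0.0000] o=[-0.6381, -0.1240, 0.4900] → [0.9458, 0.1838, 0.3803, -0.1908, 0.9816, 0.0000]
J3: z=[0.2541, 0.0494, -0.9659] o=[-0.8928, 0.3766, 0.4486] → [-0.3392, -0.1087, -0.0948, 0.2541, 0.0494, -0.9659]
J4: z=[0.5071, 0.8436, 0.1765] o=[-0.4316, 0.0771, 0.5546] → [0.7765, -0.5640, 0.4648, 0.5071, 0.8436, 0.1765]
J5: z=[0.4027, -0.4130, 0.8169] o=[-0.9117, 0.2933, 0.9006] → [0.0325, -0.3312, -0.1835, 0.4027, -0.4130, 0.8169]
V = J·q̇ = [1.0550, 0.4414, 0.5631, -0.1102, 1.2121, -0.4381]

1.0550 0.4414 0.5631 -0.1102 1.2121 -0.4381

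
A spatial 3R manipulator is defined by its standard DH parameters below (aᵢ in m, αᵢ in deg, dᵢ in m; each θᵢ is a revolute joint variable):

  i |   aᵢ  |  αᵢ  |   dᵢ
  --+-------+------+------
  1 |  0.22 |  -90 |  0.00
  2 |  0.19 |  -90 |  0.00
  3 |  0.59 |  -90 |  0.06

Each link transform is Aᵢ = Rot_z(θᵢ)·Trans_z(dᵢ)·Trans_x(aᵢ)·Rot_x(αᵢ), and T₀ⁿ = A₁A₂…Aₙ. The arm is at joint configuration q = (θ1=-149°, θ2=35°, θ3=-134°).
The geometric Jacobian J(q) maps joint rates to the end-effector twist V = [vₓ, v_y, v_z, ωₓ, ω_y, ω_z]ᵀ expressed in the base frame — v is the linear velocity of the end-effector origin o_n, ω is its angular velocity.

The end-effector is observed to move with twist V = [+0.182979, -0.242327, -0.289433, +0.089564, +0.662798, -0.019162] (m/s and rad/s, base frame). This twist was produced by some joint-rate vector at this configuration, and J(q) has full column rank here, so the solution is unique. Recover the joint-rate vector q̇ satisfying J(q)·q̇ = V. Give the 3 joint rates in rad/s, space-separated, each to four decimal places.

o_n = [0.2139, -0.3666, 0.0770]
J₁: ẑ×o_n = [0.3666, 0.2139, -0.0000], ω = ẑ
J2: z=[0.5150, -0.8572, 0.0000] o=[-0.1886, -0.1133, 0.0000] → [-0.0660, -0.0396, 0.2145, 0.5150, -0.8572, 0.0000]
J3: z=[0.4917, 0.2954, -0.8192] o=[-0.3220, -0.1935, -0.1090] → [-0.0869, -0.5304, -0.2434, 0.4917, 0.2954, -0.8192]
q̇ = J⁺·V = [0.5780, -0.5220, 0.7290]

0.5780 -0.5220 0.7290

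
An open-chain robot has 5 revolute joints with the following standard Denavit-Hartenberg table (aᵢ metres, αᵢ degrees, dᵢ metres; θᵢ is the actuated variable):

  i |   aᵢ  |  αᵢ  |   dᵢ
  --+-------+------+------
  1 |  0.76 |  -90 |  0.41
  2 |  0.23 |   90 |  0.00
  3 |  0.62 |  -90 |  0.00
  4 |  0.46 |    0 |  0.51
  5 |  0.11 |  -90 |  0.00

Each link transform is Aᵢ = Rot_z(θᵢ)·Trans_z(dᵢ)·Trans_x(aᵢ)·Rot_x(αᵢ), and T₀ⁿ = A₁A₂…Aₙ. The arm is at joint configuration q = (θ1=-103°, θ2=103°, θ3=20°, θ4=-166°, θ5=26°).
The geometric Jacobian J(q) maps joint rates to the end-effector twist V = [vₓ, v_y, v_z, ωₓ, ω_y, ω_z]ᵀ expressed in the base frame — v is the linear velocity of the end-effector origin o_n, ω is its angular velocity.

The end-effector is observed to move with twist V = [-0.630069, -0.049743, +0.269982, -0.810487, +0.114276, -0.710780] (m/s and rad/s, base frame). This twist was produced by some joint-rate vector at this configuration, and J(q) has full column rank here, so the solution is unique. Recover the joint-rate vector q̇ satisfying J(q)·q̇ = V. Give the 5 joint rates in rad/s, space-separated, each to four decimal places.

o_n = [0.2930, -0.9974, 0.2331]
J₁: ẑ×o_n = [0.9974, 0.2930, -0.0000], ω = ẑ
J2: z=[0.9744, -0.2250, 0.0000] o=[-0.1710, -0.7405, 0.4100] → [0.0398, 0.1724, -0.1459, 0.9744, -0.2250, 0.0000]
J3: z=[-0.2192, -0.9494, -0.2250] o=[-0.1593, -0.6901, 0.1859] → [-0.1139, -0.0914, 0.4968, -0.2192, -0.9494, -0.2250]
J4: z=[0.8983, -0.2864, 0.3333] o=[0.0768, -0.6101, -0.3818] → [-0.0470, -0.4803, -0.2860, 0.8983, -0.2864, 0.3333]
J5: z=[0.8983, -0.2864, 0.3333] o=[0.3405, -0.9194, 0.1718] → [0.0085, -0.0709, -0.0837, 0.8983, -0.2864, 0.3333]
q̇ = J⁺·V = [-0.6270, -0.6350, 0.0880, -0.5810, 0.3890]

-0.6270 -0.6350 0.0880 -0.5810 0.3890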